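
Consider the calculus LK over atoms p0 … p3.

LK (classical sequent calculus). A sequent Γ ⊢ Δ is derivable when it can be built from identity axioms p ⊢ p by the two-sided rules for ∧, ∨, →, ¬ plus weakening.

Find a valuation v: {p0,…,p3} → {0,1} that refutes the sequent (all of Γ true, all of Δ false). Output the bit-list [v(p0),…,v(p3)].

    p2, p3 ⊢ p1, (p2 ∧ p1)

Enumerate valuations to refute Γ ⊢ Δ:
  v=0000: Γ:[p2=F, p3=F] Δ:[p1=F, (p2 ∧ p1)=F] refutes=False
  v=0001: Γ:[p2=F, p3=T] Δ:[p1=F, (p2 ∧ p1)=F] refutes=False
  v=0010: Γ:[p2=T, p3=F] Δ:[p1=F, (p2 ∧ p1)=F] refutes=False
  v=0011: Γ:[p2=T, p3=T] Δ:[p1=F, (p2 ∧ p1)=F] refutes=True  ← countermodel

Result: [0, 0, 1, 1]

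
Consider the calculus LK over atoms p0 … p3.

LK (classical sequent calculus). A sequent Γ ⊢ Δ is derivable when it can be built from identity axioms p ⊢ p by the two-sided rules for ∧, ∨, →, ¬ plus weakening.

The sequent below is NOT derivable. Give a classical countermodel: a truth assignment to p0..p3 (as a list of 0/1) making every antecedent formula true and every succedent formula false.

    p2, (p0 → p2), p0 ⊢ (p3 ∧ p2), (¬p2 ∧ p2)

Search for a countermodel by truth-table:
  v=0000: Γ:[p2=F, (p0 → p2)=T, p0=F] Δ:[(p3 ∧ p2)=F, (¬p2 ∧ p2)=F] refutes=False
  v=0001: Γ:[p2=F, (p0 → p2)=T, p0=F] Δ:[(p3 ∧ p2)=F, (¬p2 ∧ p2)=F] refutes=False
  v=0010: Γ:[p2=T, (p0 → p2)=T, p0=F] Δ:[(p3 ∧ p2)=F, (¬p2 ∧ p2)=F] refutes=False
  v=0011: Γ:[p2=T, (p0 → p2)=T, p0=F] Δ:[(p3 ∧ p2)=T, (¬p2 ∧ p2)=F] refutes=False
  v=0100: Γ:[p2=F, (p0 → p2)=T, p0=F] Δ:[(p3 ∧ p2)=F, (¬p2 ∧ p2)=F] refutes=False
  v=0101: Γ:[p2=F, (p0 → p2)=T, p0=F] Δ:[(p3 ∧ p2)=F, (¬p2 ∧ p2)=F] refutes=False
  v=0110: Γ:[p2=T, (p0 → p2)=T, p0=F] Δ:[(p3 ∧ p2)=F, (¬p2 ∧ p2)=F] refutes=False
  v=0111: Γ:[p2=T, (p0 → p2)=T, p0=F] Δ:[(p3 ∧ p2)=T, (¬p2 ∧ p2)=F] refutes=False
  v=1000: Γ:[p2=F, (p0 → p2)=F, p0=T] Δ:[(p3 ∧ p2)=F, (¬p2 ∧ p2)=F] refutes=False
  v=1001: Γ:[p2=F, (p0 → p2)=F, p0=T] Δ:[(p3 ∧ p2)=F, (¬p2 ∧ p2)=F] refutes=False
  v=1010: Γ:[p2=T, (p0 → p2)=T, p0=T] Δ:[(p3 ∧ p2)=F, (¬p2 ∧ p2)=F] refutes=True  ← countermodel

Result: [1, 0, 1, 0]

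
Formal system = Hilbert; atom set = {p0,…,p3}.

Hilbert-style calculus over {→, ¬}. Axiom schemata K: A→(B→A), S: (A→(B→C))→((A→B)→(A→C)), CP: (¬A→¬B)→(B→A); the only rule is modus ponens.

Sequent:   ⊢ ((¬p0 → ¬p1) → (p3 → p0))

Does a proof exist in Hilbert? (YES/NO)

Search for a countermodel by truth-table:
  v=0000: Γ:[] Δ:[((¬p0 → ¬p1) → (p3 → p0))=T] refutes=False
  v=0001: Γ:[] Δ:[((¬p0 → ¬p1) → (p3 → p0))=F] refutes=True  ← countermodel

Result: NO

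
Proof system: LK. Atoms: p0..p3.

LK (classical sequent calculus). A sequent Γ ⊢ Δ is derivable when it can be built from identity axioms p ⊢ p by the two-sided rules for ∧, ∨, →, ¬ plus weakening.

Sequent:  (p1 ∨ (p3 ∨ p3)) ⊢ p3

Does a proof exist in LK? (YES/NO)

Search for a countermodel by truth-table:
  v=0000: Γ:[(p1 ∨ (p3 ∨ p3))=F] Δ:[p3=F] refutes=False
  v=0001: Γ:[(p1 ∨ (p3 ∨ p3))=T] Δ:[p3=T] refutes=False
  v=0010: Γ:[(p1 ∨ (p3 ∨ p3))=F] Δ:[p3=F] refutes=False
  v=0011: Γ:[(p1 ∨ (p3 ∨ p3))=T] Δ:[p3=T] refutes=False
  v=0100: Γ:[(p1 ∨ (p3 ∨ p3))=T] Δ:[p3=F] refutes=True  ← countermodel

Result: NO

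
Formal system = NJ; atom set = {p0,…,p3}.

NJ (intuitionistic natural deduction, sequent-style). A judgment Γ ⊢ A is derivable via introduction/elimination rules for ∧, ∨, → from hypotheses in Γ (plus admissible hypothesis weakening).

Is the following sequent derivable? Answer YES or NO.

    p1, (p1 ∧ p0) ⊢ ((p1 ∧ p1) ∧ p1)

Proof tree:
[Wk] p1, (p1 ∧ p0) ⊢ ((p1 ∧ p1) ∧ p1)
  [∧I] p1 ⊢ ((p1 ∧ p1) ∧ p1)
    [∧I] p1 ⊢ (p1 ∧ p1)
      [Ax] p1 ⊢ p1
      [Ax] p1 ⊢ p1
    [Ax] p1 ⊢ p1

Result: YES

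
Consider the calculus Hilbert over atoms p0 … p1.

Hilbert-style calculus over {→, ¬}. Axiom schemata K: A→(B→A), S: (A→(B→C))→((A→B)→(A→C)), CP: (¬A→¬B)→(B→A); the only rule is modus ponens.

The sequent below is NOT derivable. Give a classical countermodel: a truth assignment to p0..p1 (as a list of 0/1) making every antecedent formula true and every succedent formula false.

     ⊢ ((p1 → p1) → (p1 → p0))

Truth-table refutation:
  v=00: Γ:[] Δ:[((p1 → p1) → (p1 → p0))=T] refutes=False
  v=01: Γ:[] Δ:[((p1 → p1) → (p1 → p0))=F] refutes=True  ← countermodel

Result: [0, 1]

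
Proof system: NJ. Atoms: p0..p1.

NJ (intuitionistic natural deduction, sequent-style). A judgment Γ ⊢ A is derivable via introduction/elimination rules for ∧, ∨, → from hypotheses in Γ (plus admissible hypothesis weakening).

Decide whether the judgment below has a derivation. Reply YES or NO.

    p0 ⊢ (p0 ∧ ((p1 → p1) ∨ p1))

Derivation trace:
[∧I] p0 ⊢ (p0 ∧ ((p1 → p1) ∨ p1))
  [Ax] p0 ⊢ p0
  [∨I₁]  ⊢ ((p1 → p1) ∨ p1)
    [→I]  ⊢ (p1 → p1)
      [Ax] p1 ⊢ p1

Result: YES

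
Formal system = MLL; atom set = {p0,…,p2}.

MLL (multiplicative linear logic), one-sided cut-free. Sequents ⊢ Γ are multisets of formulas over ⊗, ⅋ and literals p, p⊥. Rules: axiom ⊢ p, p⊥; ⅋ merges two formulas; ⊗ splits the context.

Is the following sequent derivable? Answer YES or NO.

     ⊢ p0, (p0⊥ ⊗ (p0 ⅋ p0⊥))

Proof tree:
[⊗]  ⊢ p0, (p0⊥ ⊗ (p0 ⅋ p0⊥))
  [Ax]  ⊢ p0, p0⊥
  [⅋]  ⊢ (p0 ⅋ p0⊥)
    [Ax]  ⊢ p0, p0⊥

Result: YES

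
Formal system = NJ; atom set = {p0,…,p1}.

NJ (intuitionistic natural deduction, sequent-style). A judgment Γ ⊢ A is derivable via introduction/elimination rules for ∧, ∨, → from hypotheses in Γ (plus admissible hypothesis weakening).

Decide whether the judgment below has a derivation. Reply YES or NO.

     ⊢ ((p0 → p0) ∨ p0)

Proof tree:
[∨I₁]  ⊢ ((p0 → p0) ∨ p0)
  [→I]  ⊢ (p0 → p0)
    [Ax] p0 ⊢ p0

Result: YES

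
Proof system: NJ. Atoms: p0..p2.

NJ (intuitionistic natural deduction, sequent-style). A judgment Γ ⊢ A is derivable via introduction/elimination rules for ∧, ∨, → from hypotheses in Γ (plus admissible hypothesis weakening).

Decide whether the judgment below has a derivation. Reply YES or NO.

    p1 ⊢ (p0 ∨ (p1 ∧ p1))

Derivation (root first):
[∨I₂] p1 ⊢ (p0 ∨ (p1 ∧ p1))
  [∧I] p1 ⊢ (p1 ∧ p1)
    [Ax] p1 ⊢ p1
    [Ax] p1 ⊢ p1

Result: YES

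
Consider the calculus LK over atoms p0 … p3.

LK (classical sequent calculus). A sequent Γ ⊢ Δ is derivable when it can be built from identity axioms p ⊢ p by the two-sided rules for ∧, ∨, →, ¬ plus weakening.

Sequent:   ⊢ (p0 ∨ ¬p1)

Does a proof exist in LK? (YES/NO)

Truth-table refutation:
  v=0000: Γ:[] Δ:[(p0 ∨ ¬p1)=T] refutes=False
  v=0001: Γ:[] Δ:[(p0 ∨ ¬p1)=T] refutes=False
  v=0010: Γ:[] Δ:[(p0 ∨ ¬p1)=T] refutes=False
  v=0011: Γ:[] Δ:[(p0 ∨ ¬p1)=T] refutes=False
  v=0100: Γ:[] Δ:[(p0 ∨ ¬p1)=F] refutes=True  ← countermodel

Result: NO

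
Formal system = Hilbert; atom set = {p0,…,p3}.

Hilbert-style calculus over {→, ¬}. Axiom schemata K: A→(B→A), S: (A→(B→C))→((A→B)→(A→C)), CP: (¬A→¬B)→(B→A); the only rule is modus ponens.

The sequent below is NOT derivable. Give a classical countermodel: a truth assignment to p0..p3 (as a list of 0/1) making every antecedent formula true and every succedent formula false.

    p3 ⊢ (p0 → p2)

Search for a countermodel by truth-table:
  v=0000: Γ:[p3=F] Δ:[(p0 → p2)=T] refutes=False
  v=0001: Γ:[p3=T] Δ:[(p0 → p2)=T] refutes=False
  v=0010: Γ:[p3=F] Δ:[(p0 → p2)=T] refutes=False
  v=0011: Γ:[p3=T] Δ:[(p0 → p2)=T] refutes=False
  v=0100: Γ:[p3=F] Δ:[(p0 → p2)=T] refutes=False
  v=0101: Γ:[p3=T] Δ:[(p0 → p2)=T] refutes=False
  v=0110: Γ:[p3=F] Δ:[(p0 → p2)=T] refutes=False
  v=0111: Γ:[p3=T] Δ:[(p0 → p2)=T] refutes=False
  v=1000: Γ:[p3=F] Δ:[(p0 → p2)=F] refutes=False
  v=1001: Γ:[p3=T] Δ:[(p0 → p2)=F] refutes=True  ← countermodel

Result: [1, 0, 0, 1]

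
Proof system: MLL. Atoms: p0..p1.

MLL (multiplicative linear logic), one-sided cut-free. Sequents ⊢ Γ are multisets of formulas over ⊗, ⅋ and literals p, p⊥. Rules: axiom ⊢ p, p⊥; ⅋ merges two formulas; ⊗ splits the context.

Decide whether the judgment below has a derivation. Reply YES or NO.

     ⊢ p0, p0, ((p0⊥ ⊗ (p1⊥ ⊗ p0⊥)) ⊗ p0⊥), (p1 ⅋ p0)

Derivation (root first):
[⅋]  ⊢ p0, p0, ((p0⊥ ⊗ (p1⊥ ⊗ p0⊥)) ⊗ p0⊥), (p1 ⅋ p0)
  [⊗]  ⊢ p0, p1, p0, p0, ((p0⊥ ⊗ (p1⊥ ⊗ p0⊥)) ⊗ p0⊥)
    [⊗]  ⊢ p0, p1, p0, (p0⊥ ⊗ (p1⊥ ⊗ p0⊥))
      [Ax]  ⊢ p0, p0⊥
      [⊗]  ⊢ p1, p0, (p1⊥ ⊗ p0⊥)
        [Ax]  ⊢ p1, p1⊥
        [Ax]  ⊢ p0, p0⊥
    [Ax]  ⊢ p0, p0⊥

Result: YES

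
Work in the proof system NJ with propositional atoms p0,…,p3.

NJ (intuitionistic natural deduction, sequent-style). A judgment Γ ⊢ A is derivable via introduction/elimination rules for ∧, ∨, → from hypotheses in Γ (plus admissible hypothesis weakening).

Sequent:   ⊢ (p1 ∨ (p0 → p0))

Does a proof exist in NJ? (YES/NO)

Proof tree:
[∨I₂]  ⊢ (p1 ∨ (p0 → p0))
  [→I]  ⊢ (p0 → p0)
    [Ax] p0 ⊢ p0

Result: YES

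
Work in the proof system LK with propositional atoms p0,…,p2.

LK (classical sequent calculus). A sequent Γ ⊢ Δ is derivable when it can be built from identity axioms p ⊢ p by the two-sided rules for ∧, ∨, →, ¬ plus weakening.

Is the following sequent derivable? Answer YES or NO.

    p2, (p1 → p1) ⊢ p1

Enumerate valuations to refute Γ ⊢ Δ:
  v=000: Γ:[p2=F, (p1 → p1)=T] Δ:[p1=F] refutes=False
  v=001: Γ:[p2=T, (p1 → p1)=T] Δ:[p1=F] refutes=True  ← countermodel

Result: NO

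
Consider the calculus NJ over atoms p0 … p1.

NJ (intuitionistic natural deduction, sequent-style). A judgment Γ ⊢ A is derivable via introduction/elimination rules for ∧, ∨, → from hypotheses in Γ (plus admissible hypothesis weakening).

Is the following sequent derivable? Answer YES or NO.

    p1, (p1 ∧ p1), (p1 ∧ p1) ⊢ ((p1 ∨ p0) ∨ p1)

Derivation trace:
[Wk] p1, (p1 ∧ p1), (p1 ∧ p1) ⊢ ((p1 ∨ p0) ∨ p1)
  [∨I₁] p1, (p1 ∧ p1) ⊢ ((p1 ∨ p0) ∨ p1)
    [Wk] p1, (p1 ∧ p1) ⊢ (p1 ∨ p0)
      [∨I₁] p1 ⊢ (p1 ∨ p0)
        [Ax] p1 ⊢ p1

Result: YES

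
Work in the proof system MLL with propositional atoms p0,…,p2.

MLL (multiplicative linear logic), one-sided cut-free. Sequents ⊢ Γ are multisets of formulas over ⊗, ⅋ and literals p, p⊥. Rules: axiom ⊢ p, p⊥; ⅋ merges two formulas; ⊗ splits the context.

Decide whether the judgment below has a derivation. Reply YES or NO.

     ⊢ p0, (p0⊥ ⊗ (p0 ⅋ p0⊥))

Derivation (root first):
[⊗]  ⊢ p0, (p0⊥ ⊗ (p0 ⅋ p0⊥))
  [Ax]  ⊢ p0, p0⊥
  [⅋]  ⊢ (p0 ⅋ p0⊥)
    [Ax]  ⊢ p0, p0⊥

Result: YES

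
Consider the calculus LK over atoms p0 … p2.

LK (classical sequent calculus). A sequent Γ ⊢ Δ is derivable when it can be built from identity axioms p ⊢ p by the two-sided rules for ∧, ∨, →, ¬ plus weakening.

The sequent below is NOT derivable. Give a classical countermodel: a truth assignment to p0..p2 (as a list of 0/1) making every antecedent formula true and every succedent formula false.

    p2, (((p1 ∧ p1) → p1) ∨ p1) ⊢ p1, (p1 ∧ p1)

Truth-table refutation:
  v=000: Γ:[p2=F, (((p1 ∧ p1) → p1) ∨ p1)=T] Δ:[p1=F, (p1 ∧ p1)=F] refutes=False
  v=001: Γ:[p2=T, (((p1 ∧ p1) → p1) ∨ p1)=T] Δ:[p1=F, (p1 ∧ p1)=F] refutes=True  ← countermodel

Result: [0, 0, 1]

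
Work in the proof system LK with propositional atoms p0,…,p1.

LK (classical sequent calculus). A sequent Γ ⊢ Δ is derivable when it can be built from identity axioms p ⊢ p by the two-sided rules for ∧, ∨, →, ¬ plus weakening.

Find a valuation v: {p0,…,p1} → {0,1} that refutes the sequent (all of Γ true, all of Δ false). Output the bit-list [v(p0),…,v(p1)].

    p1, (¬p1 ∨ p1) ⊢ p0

Enumerate valuations to refute Γ ⊢ Δ:
  v=00: Γ:[p1=F, (¬p1 ∨ p1)=T] Δ:[p0=F] refutes=False
  v=01: Γ:[p1=T, (¬p1 ∨ p1)=T] Δ:[p0=F] refutes=True  ← countermodel

Result: [0, 1]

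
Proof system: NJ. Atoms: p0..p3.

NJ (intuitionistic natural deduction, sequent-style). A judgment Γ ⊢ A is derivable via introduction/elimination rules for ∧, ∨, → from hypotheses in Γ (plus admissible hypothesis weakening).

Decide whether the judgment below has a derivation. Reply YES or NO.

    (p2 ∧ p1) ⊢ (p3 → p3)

Derivation (root first):
[→I] (p2 ∧ p1) ⊢ (p3 → p3)
  [Wk] p3, (p2 ∧ p1) ⊢ p3
    [Ax] p3 ⊢ p3

Result: YES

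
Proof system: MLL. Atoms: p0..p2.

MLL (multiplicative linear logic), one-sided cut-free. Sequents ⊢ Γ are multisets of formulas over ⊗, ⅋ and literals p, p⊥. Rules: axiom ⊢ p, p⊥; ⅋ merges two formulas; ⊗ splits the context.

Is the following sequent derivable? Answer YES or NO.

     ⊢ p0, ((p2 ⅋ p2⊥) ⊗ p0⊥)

Proof tree:
[⊗]  ⊢ p0, ((p2 ⅋ p2⊥) ⊗ p0⊥)
  [⅋]  ⊢ (p2 ⅋ p2⊥)
    [Ax]  ⊢ p2, p2⊥
  [Ax]  ⊢ p0, p0⊥

Result: YES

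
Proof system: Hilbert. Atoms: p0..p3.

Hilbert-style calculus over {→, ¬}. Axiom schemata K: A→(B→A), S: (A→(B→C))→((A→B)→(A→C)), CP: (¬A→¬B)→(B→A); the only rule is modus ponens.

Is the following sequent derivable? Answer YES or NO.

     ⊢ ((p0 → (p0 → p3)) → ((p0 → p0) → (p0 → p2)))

Truth-table refutation:
  v=0000: Γ:[] Δ:[((p0 → (p0 → p3)) → ((p0 → p0) → (p0 → p2)))=T] refutes=False
  v=0001: Γ:[] Δ:[((p0 → (p0 → p3)) → ((p0 → p0) → (p0 → p2)))=T] refutes=False
  v=0010: Γ:[] Δ:[((p0 → (p0 → p3)) → ((p0 → p0) → (p0 → p2)))=T] refutes=False
  v=0011: Γ:[] Δ:[((p0 → (p0 → p3)) → ((p0 → p0) → (p0 → p2)))=T] refutes=False
  v=0100: Γ:[] Δ:[((p0 → (p0 → p3)) → ((p0 → p0) → (p0 → p2)))=T] refutes=False
  v=0101: Γ:[] Δ:[((p0 → (p0 → p3)) → ((p0 → p0) → (p0 → p2)))=T] refutes=False
  v=0110: Γ:[] Δ:[((p0 → (p0 → p3)) → ((p0 → p0) → (p0 → p2)))=T] refutes=False
  v=0111: Γ:[] Δ:[((p0 → (p0 → p3)) → ((p0 → p0) → (p0 → p2)))=T] refutes=False
  v=1000: Γ:[] Δ:[((p0 → (p0 → p3)) → ((p0 → p0) → (p0 → p2)))=T] refutes=False
  v=1001: Γ:[] Δ:[((p0 → (p0 → p3)) → ((p0 → p0) → (p0 → p2)))=F] refutes=True  ← countermodel

Result: NO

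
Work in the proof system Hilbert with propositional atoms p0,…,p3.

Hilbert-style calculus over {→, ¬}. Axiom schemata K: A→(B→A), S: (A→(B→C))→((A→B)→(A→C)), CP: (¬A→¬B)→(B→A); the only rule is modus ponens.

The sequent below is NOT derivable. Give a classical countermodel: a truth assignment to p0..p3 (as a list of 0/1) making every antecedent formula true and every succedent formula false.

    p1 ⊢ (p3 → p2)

Search for a countermodel by truth-table:
  v=0000: Γ:[p1=F] Δ:[(p3 → p2)=T] refutes=False
  v=0001: Γ:[p1=F] Δ:[(p3 → p2)=F] refutes=False
  v=0010: Γ:[p1=F] Δ:[(p3 → p2)=T] refutes=False
  v=0011: Γ:[p1=F] Δ:[(p3 → p2)=T] refutes=False
  v=0100: Γ:[p1=T] Δ:[(p3 → p2)=T] refutes=False
  v=0101: Γ:[p1=T] Δ:[(p3 → p2)=F] refutes=True  ← countermodel

Result: [0, 1, 0, 1]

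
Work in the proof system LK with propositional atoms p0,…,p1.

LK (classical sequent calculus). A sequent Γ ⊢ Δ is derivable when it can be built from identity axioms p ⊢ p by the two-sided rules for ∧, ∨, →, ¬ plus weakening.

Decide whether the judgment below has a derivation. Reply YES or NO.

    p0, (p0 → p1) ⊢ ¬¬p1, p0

Proof tree:
[WR] p0, (p0 → p1) ⊢ ¬¬p1, p0
  [¬R] p0, (p0 → p1) ⊢ ¬¬p1
    [¬L] p0, (p0 → p1), ¬p1 ⊢ 
      [→L] p0, (p0 → p1) ⊢ p1
        [Ax] p0 ⊢ p0
        [Ax] p1 ⊢ p1

Result: YES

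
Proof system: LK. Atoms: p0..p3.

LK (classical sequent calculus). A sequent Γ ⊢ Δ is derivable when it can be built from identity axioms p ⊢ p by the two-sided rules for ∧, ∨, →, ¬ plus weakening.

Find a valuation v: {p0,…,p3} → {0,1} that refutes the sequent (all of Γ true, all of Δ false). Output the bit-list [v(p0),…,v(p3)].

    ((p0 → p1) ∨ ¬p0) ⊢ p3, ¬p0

Enumerate valuations to refute Γ ⊢ Δ:
  v=0000: Γ:[((p0 → p1) ∨ ¬p0)=T] Δ:[p3=F, ¬p0=T] refutes=False
  v=0001: Γ:[((p0 → p1) ∨ ¬p0)=T] Δ:[p3=T, ¬p0=T] refutes=False
  v=0010: Γ:[((p0 → p1) ∨ ¬p0)=T] Δ:[p3=F, ¬p0=T] refutes=False
  v=0011: Γ:[((p0 → p1) ∨ ¬p0)=T] Δ:[p3=T, ¬p0=T] refutes=False
  v=0100: Γ:[((p0 → p1) ∨ ¬p0)=T] Δ:[p3=F, ¬p0=T] refutes=False
  v=0101: Γ:[((p0 → p1) ∨ ¬p0)=T] Δ:[p3=T, ¬p0=T] refutes=False
  v=0110: Γ:[((p0 → p1) ∨ ¬p0)=T] Δ:[p3=F, ¬p0=T] refutes=False
  v=0111: Γ:[((p0 → p1) ∨ ¬p0)=T] Δ:[p3=T, ¬p0=T] refutes=False
  v=1000: Γ:[((p0 → p1) ∨ ¬p0)=F] Δ:[p3=F, ¬p0=F] refutes=False
  v=1001: Γ:[((p0 → p1) ∨ ¬p0)=F] Δ:[p3=T, ¬p0=F] refutes=False
  v=1010: Γ:[((p0 → p1) ∨ ¬p0)=F] Δ:[p3=F, ¬p0=F] refutes=False
  v=1011: Γ:[((p0 → p1) ∨ ¬p0)=F] Δ:[p3=T, ¬p0=F] refutes=False
  v=1100: Γ:[((p0 → p1) ∨ ¬p0)=T] Δ:[p3=F, ¬p0=F] refutes=True  ← countermodel

Result: [1, 1, 0, 0]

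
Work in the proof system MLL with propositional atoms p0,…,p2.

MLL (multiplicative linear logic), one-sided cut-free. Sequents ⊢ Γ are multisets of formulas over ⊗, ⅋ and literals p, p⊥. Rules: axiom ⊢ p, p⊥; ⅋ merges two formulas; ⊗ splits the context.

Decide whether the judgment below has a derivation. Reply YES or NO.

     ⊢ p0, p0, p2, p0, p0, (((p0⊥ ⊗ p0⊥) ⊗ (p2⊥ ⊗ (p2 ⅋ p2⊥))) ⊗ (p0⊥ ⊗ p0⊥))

Derivation (root first):
[⊗]  ⊢ p0, p0, p2, p0, p0, (((p0⊥ ⊗ p0⊥) ⊗ (p2⊥ ⊗ (p2 ⅋ p2⊥))) ⊗ (p0⊥ ⊗ p0⊥))
  [⊗]  ⊢ p0, p0, p2, ((p0⊥ ⊗ p0⊥) ⊗ (p2⊥ ⊗ (p2 ⅋ p2⊥)))
    [⊗]  ⊢ p0, p0, (p0⊥ ⊗ p0⊥)
      [Ax]  ⊢ p0, p0⊥
      [Ax]  ⊢ p0, p0⊥
    [⊗]  ⊢ p2, (p2⊥ ⊗ (p2 ⅋ p2⊥))
      [Ax]  ⊢ p2, p2⊥
      [⅋]  ⊢ (p2 ⅋ p2⊥)
        [Ax]  ⊢ p2, p2⊥
  [⊗]  ⊢ p0, p0, (p0⊥ ⊗ p0⊥)
    [Ax]  ⊢ p0, p0⊥
    [Ax]  ⊢ p0, p0⊥

Result: YES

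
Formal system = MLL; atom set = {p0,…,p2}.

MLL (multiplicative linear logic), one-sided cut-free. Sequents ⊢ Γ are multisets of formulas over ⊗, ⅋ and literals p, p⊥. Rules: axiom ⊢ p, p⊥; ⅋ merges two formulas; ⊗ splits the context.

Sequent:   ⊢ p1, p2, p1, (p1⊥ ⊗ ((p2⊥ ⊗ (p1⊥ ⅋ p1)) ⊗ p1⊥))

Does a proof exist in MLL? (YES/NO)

Proof tree:
[⊗]  ⊢ p1, p2, p1, (p1⊥ ⊗ ((p2⊥ ⊗ (p1⊥ ⅋ p1)) ⊗ p1⊥))
  [Ax]  ⊢ p1, p1⊥
  [⊗]  ⊢ p2, p1, ((p2⊥ ⊗ (p1⊥ ⅋ p1)) ⊗ p1⊥)
    [⊗]  ⊢ p2, (p2⊥ ⊗ (p1⊥ ⅋ p1))
      [Ax]  ⊢ p2, p2⊥
      [⅋]  ⊢ (p1⊥ ⅋ p1)
        [Ax]  ⊢ p1, p1⊥
    [Ax]  ⊢ p1, p1⊥

Result: YES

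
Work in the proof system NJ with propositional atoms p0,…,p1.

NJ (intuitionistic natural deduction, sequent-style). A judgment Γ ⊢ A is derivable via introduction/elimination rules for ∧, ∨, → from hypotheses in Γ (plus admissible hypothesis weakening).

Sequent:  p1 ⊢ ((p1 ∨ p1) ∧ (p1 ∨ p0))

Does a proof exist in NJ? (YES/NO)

Proof tree:
[∧I] p1 ⊢ ((p1 ∨ p1) ∧ (p1 ∨ p0))
  [∨I₂] p1 ⊢ (p1 ∨ p1)
    [Ax] p1 ⊢ p1
  [∨I₁] p1 ⊢ (p1 ∨ p0)
    [Ax] p1 ⊢ p1

Result: YES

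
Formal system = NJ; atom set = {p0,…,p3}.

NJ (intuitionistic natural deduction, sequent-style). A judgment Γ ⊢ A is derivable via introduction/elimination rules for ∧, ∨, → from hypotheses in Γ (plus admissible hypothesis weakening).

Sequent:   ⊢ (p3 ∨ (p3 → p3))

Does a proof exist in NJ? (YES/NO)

Derivation trace:
[∨I₂]  ⊢ (p3 ∨ (p3 → p3))
  [→I]  ⊢ (p3 → p3)
    [Ax] p3 ⊢ p3

Result: YES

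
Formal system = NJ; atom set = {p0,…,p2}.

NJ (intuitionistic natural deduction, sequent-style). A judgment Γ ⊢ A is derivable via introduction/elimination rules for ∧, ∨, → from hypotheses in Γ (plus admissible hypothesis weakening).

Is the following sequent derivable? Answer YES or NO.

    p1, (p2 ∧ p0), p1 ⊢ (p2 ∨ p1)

Derivation trace:
[∨I₂] p1, (p2 ∧ p0), p1 ⊢ (p2 ∨ p1)
  [Wk] p1, (p2 ∧ p0), p1 ⊢ p1
    [Wk] p1, (p2 ∧ p0) ⊢ p1
      [Ax] p1 ⊢ p1

Result: YES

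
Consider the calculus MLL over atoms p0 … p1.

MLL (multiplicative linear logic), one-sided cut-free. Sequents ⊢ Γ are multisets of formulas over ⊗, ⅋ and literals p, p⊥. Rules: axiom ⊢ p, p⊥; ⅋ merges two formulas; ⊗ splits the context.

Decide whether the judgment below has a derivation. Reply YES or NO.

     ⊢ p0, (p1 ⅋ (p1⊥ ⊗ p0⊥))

Derivation trace:
[⅋]  ⊢ p0, (p1 ⅋ (p1⊥ ⊗ p0⊥))
  [⊗]  ⊢ p1, p0, (p1⊥ ⊗ p0⊥)
    [Ax]  ⊢ p1, p1⊥
    [Ax]  ⊢ p0, p0⊥

Result: YES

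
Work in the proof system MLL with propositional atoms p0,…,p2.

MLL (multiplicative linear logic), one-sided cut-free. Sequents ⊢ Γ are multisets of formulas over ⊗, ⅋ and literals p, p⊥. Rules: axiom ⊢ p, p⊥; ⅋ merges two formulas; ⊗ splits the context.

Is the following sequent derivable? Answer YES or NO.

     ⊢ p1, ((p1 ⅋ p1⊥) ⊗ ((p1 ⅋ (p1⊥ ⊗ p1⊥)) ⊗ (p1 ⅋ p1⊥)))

Derivation (root first):
[⊗]  ⊢ p1, ((p1 ⅋ p1⊥) ⊗ ((p1 ⅋ (p1⊥ ⊗ p1⊥)) ⊗ (p1 ⅋ p1⊥)))
  [⅋]  ⊢ (p1 ⅋ p1⊥)
    [Ax]  ⊢ p1, p1⊥
  [⊗]  ⊢ p1, ((p1 ⅋ (p1⊥ ⊗ p1⊥)) ⊗ (p1 ⅋ p1⊥))
    [⅋]  ⊢ p1, (p1 ⅋ (p1⊥ ⊗ p1⊥))
      [⊗]  ⊢ p1, p1, (p1⊥ ⊗ p1⊥)
        [Ax]  ⊢ p1, p1⊥
        [Ax]  ⊢ p1, p1⊥
    [⅋]  ⊢ (p1 ⅋ p1⊥)
      [Ax]  ⊢ p1, p1⊥

Result: YES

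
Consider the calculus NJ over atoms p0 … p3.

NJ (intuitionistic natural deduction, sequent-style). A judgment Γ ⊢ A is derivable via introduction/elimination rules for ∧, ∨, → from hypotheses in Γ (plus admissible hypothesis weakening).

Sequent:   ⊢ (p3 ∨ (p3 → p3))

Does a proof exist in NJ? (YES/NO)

Derivation trace:
[∨I₂]  ⊢ (p3 ∨ (p3 → p3))
  [→I]  ⊢ (p3 → p3)
    [Ax] p3 ⊢ p3

Result: YES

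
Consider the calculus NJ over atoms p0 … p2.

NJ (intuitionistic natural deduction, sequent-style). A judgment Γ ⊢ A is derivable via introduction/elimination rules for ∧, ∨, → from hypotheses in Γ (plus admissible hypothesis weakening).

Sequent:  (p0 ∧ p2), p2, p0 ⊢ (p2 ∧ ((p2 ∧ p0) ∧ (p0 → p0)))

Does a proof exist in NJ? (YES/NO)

Derivation trace:
[∧I] (p0 ∧ p2), p2, p0 ⊢ (p2 ∧ ((p2 ∧ p0) ∧ (p0 → p0)))
  [Ax] p2 ⊢ p2
  [∧I] (p0 ∧ p2), p2, p0 ⊢ ((p2 ∧ p0) ∧ (p0 → p0))
    [Wk] p2, p0, (p0 ∧ p2) ⊢ (p2 ∧ p0)
      [∧I] p2, p0 ⊢ (p2 ∧ p0)
        [Ax] p2 ⊢ p2
        [Ax] p0 ⊢ p0
    [→I]  ⊢ (p0 → p0)
      [Ax] p0 ⊢ p0

Result: YES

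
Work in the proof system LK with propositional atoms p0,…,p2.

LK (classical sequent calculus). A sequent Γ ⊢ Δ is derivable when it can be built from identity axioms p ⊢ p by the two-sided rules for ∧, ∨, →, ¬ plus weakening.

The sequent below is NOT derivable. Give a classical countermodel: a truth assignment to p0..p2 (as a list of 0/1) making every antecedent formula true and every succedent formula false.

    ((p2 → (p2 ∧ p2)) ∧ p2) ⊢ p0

Enumerate valuations to refute Γ ⊢ Δ:
  v=000: Γ:[((p2 → (p2 ∧ p2)) ∧ p2)=F] Δ:[p0=F] refutes=False
  v=001: Γ:[((p2 → (p2 ∧ p2)) ∧ p2)=T] Δ:[p0=F] refutes=True  ← countermodel

Result: [0, 0, 1]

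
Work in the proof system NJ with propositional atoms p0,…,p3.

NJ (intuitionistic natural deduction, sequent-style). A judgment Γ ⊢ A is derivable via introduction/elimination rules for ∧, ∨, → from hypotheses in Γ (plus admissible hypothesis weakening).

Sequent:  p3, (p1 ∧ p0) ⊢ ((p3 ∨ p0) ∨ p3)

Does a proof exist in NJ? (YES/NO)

Proof tree:
[Wk] p3, (p1 ∧ p0) ⊢ ((p3 ∨ p0) ∨ p3)
  [∨I₁] p3 ⊢ ((p3 ∨ p0) ∨ p3)
    [∨I₁] p3 ⊢ (p3 ∨ p0)
      [Ax] p3 ⊢ p3

Result: YES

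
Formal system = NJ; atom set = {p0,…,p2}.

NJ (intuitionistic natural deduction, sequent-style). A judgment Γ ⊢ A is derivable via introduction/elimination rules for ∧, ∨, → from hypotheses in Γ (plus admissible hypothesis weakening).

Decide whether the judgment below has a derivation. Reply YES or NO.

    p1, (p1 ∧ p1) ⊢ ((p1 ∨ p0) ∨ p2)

Proof tree:
[∨I₁] p1, (p1 ∧ p1) ⊢ ((p1 ∨ p0) ∨ p2)
  [Wk] p1, (p1 ∧ p1) ⊢ (p1 ∨ p0)
    [∨I₁] p1 ⊢ (p1 ∨ p0)
      [Ax] p1 ⊢ p1

Result: YES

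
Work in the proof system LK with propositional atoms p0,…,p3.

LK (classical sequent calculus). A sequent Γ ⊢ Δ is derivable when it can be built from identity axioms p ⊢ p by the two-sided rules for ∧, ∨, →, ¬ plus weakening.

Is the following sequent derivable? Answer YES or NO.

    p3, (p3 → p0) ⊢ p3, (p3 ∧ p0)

Derivation (root first):
[→L] p3, (p3 → p0) ⊢ p3, (p3 ∧ p0)
  [Ax] p3 ⊢ p3
  [∧R] p3, p0 ⊢ p3, (p3 ∧ p0)
    [WR] p3 ⊢ p3, p3
      [Ax] p3 ⊢ p3
    [Ax] p0 ⊢ p0

Result: YES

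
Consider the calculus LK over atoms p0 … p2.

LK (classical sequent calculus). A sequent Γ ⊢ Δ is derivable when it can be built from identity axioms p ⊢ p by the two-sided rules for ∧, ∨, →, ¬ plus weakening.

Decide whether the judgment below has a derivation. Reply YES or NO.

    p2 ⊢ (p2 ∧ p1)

Enumerate valuations to refute Γ ⊢ Δ:
  v=000: Γ:[p2=F] Δ:[(p2 ∧ p1)=F] refutes=False
  v=001: Γ:[p2=T] Δ:[(p2 ∧ p1)=F] refutes=True  ← countermodel

Result: NO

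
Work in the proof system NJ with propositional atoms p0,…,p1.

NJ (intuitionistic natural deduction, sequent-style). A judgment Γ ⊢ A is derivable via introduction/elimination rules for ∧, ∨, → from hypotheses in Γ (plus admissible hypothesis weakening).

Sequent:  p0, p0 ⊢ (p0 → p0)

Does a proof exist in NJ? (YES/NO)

Proof tree:
[→I] p0, p0 ⊢ (p0 → p0)
  [Wk] p0, p0, p0 ⊢ p0
    [Wk] p0, p0 ⊢ p0
      [Ax] p0 ⊢ p0

Result: YES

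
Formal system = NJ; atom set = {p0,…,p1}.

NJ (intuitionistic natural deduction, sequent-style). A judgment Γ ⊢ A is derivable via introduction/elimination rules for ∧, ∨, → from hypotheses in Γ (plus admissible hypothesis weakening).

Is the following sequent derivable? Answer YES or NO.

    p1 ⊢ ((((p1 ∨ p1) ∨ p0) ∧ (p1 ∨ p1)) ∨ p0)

Derivation (root first):
[∨I₁] p1 ⊢ ((((p1 ∨ p1) ∨ p0) ∧ (p1 ∨ p1)) ∨ p0)
  [∧I] p1 ⊢ (((p1 ∨ p1) ∨ p0) ∧ (p1 ∨ p1))
    [∨I₁] p1 ⊢ ((p1 ∨ p1) ∨ p0)
      [∨I₂] p1 ⊢ (p1 ∨ p1)
        [Ax] p1 ⊢ p1
    [∨I₂] p1 ⊢ (p1 ∨ p1)
      [Ax] p1 ⊢ p1

Result: YES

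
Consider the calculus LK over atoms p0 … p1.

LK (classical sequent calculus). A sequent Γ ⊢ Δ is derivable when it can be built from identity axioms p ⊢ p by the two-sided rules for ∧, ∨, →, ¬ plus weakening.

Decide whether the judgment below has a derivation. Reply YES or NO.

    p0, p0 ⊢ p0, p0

Derivation (root first):
[WR] p0, p0 ⊢ p0, p0
  [WL] p0, p0 ⊢ p0
    [Ax] p0 ⊢ p0

Result: YES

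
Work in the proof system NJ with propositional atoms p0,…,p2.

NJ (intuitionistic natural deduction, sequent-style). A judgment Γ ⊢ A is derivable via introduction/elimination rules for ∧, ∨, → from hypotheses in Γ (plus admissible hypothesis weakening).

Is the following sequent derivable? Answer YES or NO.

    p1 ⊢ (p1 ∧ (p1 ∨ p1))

Derivation trace:
[∧I] p1 ⊢ (p1 ∧ (p1 ∨ p1))
  [Ax] p1 ⊢ p1
  [∨I₁] p1 ⊢ (p1 ∨ p1)
    [Ax] p1 ⊢ p1

Result: YES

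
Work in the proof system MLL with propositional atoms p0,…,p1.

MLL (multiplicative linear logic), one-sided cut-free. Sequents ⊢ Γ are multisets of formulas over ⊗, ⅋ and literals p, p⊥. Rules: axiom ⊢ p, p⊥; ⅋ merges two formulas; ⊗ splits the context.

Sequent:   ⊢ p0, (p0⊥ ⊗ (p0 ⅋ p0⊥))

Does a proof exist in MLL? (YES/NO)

Proof tree:
[⊗]  ⊢ p0, (p0⊥ ⊗ (p0 ⅋ p0⊥))
  [Ax]  ⊢ p0, p0⊥
  [⅋]  ⊢ (p0 ⅋ p0⊥)
    [Ax]  ⊢ p0, p0⊥

Result: YES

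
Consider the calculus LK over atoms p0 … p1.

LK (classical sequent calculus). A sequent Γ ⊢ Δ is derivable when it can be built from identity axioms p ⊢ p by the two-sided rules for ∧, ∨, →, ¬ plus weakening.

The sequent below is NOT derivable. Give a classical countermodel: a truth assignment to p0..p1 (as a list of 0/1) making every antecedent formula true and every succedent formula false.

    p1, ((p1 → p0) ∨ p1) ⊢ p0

Truth-table refutation:
  v=00: Γ:[p1=F, ((p1 → p0) ∨ p1)=T] Δ:[p0=F] refutes=False
  v=01: Γ:[p1=T, ((p1 → p0) ∨ p1)=T] Δ:[p0=F] refutes=True  ← countermodel

Result: [0, 1]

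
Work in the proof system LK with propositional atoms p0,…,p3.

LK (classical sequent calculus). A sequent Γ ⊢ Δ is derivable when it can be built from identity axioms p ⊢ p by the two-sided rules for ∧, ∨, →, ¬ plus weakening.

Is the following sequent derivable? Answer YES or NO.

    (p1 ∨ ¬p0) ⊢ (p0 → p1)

Derivation (root first):
[→R] (p1 ∨ ¬p0) ⊢ (p0 → p1)
  [∨L] p0, (p1 ∨ ¬p0) ⊢ p1
    [Ax] p1 ⊢ p1
    [¬L] p0, ¬p0 ⊢ 
      [Ax] p0 ⊢ p0

Result: YES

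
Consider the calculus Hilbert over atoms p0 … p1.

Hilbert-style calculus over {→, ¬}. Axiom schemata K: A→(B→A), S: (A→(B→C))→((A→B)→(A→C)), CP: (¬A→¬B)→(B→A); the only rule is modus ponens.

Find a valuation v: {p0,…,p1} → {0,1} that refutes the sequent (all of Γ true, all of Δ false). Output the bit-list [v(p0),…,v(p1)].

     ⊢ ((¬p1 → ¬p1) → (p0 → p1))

Enumerate valuations to refute Γ ⊢ Δ:
  v=00: Γ:[] Δ:[((¬p1 → ¬p1) → (p0 → p1))=T] refutes=False
  v=01: Γ:[] Δ:[((¬p1 → ¬p1) → (p0 → p1))=T] refutes=False
  v=10: Γ:[] Δ:[((¬p1 → ¬p1) → (p0 → p1))=F] refutes=True  ← countermodel

Result: [1, 0]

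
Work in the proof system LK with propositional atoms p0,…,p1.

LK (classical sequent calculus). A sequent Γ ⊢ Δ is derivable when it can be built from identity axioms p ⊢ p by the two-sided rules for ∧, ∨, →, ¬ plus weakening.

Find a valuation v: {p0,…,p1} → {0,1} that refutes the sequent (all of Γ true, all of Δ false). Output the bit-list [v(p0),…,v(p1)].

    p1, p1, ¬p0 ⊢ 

Search for a countermodel by truth-table:
  v=00: Γ:[p1=F, p1=F, ¬p0=T] Δ:[] refutes=False
  v=01: Γ:[p1=T, p1=T, ¬p0=T] Δ:[] refutes=True  ← countermodel

Result: [0, 1]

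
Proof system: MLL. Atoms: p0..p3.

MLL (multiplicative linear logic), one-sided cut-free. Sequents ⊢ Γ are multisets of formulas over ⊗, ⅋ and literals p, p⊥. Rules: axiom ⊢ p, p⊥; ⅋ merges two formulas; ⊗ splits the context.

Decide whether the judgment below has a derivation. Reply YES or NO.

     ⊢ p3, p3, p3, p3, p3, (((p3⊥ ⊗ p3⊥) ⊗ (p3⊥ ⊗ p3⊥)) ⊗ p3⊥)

Proof tree:
[⊗]  ⊢ p3, p3, p3, p3, p3, (((p3⊥ ⊗ p3⊥) ⊗ (p3⊥ ⊗ p3⊥)) ⊗ p3⊥)
  [⊗]  ⊢ p3, p3, p3, p3, ((p3⊥ ⊗ p3⊥) ⊗ (p3⊥ ⊗ p3⊥))
    [⊗]  ⊢ p3, p3, (p3⊥ ⊗ p3⊥)
      [Ax]  ⊢ p3, p3⊥
      [Ax]  ⊢ p3, p3⊥
    [⊗]  ⊢ p3, p3, (p3⊥ ⊗ p3⊥)
      [Ax]  ⊢ p3, p3⊥
      [Ax]  ⊢ p3, p3⊥
  [Ax]  ⊢ p3, p3⊥

Result: YES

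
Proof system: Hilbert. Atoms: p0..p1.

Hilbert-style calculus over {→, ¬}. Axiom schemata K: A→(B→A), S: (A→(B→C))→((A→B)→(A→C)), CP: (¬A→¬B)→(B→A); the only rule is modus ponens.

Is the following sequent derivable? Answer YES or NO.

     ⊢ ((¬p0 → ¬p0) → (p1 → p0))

Search for a countermodel by truth-table:
  v=00: Γ:[] Δ:[((¬p0 → ¬p0) → (p1 → p0))=T] refutes=False
  v=01: Γ:[] Δ:[((¬p0 → ¬p0) → (p1 → p0))=F] refutes=True  ← countermodel

Result: NO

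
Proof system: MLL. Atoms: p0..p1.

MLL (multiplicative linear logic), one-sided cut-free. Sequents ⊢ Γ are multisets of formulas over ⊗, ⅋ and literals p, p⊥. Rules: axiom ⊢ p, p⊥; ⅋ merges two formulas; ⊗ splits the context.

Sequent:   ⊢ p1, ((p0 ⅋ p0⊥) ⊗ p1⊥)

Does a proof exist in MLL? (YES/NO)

Proof tree:
[⊗]  ⊢ p1, ((p0 ⅋ p0⊥) ⊗ p1⊥)
  [⅋]  ⊢ (p0 ⅋ p0⊥)
    [Ax]  ⊢ p0, p0⊥
  [Ax]  ⊢ p1, p1⊥

Result: YES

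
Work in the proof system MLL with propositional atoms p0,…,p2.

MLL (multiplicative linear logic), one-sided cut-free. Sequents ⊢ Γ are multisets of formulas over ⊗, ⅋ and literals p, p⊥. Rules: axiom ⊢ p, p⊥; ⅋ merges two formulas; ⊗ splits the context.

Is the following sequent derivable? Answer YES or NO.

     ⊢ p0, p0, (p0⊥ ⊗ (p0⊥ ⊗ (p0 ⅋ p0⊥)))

Derivation (root first):
[⊗]  ⊢ p0, p0, (p0⊥ ⊗ (p0⊥ ⊗ (p0 ⅋ p0⊥)))
  [Ax]  ⊢ p0, p0⊥
  [⊗]  ⊢ p0, (p0⊥ ⊗ (p0 ⅋ p0⊥))
    [Ax]  ⊢ p0, p0⊥
    [⅋]  ⊢ (p0 ⅋ p0⊥)
      [Ax]  ⊢ p0, p0⊥

Result: YES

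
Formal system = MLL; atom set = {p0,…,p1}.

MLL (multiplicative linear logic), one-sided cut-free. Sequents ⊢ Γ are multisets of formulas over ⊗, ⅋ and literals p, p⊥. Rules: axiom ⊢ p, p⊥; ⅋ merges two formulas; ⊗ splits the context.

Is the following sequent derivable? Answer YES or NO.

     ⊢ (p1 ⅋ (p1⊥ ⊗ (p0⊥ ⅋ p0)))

Proof tree:
[⅋]  ⊢ (p1 ⅋ (p1⊥ ⊗ (p0⊥ ⅋ p0)))
  [⊗]  ⊢ p1, (p1⊥ ⊗ (p0⊥ ⅋ p0))
    [Ax]  ⊢ p1, p1⊥
    [⅋]  ⊢ (p0⊥ ⅋ p0)
      [Ax]  ⊢ p0, p0⊥

Result: YES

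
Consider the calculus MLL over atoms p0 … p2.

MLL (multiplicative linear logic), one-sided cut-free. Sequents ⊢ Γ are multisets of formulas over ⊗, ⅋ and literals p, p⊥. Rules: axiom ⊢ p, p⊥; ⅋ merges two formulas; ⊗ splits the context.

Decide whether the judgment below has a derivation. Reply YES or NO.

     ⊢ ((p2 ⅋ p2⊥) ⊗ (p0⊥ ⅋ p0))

Proof tree:
[⊗]  ⊢ ((p2 ⅋ p2⊥) ⊗ (p0⊥ ⅋ p0))
  [⅋]  ⊢ (p2 ⅋ p2⊥)
    [Ax]  ⊢ p2, p2⊥
  [⅋]  ⊢ (p0⊥ ⅋ p0)
    [Ax]  ⊢ p0, p0⊥

Result: YES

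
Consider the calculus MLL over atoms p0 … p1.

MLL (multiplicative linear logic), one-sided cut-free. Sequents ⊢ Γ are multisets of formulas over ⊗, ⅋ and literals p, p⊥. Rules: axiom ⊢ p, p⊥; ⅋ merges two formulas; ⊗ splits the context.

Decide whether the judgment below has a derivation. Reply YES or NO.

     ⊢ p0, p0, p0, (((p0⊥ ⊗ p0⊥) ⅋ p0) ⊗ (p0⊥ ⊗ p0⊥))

Derivation trace:
[⊗]  ⊢ p0, p0, p0, (((p0⊥ ⊗ p0⊥) ⅋ p0) ⊗ (p0⊥ ⊗ p0⊥))
  [⅋]  ⊢ p0, ((p0⊥ ⊗ p0⊥) ⅋ p0)
    [⊗]  ⊢ p0, p0, (p0⊥ ⊗ p0⊥)
      [Ax]  ⊢ p0, p0⊥
      [Ax]  ⊢ p0, p0⊥
  [⊗]  ⊢ p0, p0, (p0⊥ ⊗ p0⊥)
    [Ax]  ⊢ p0, p0⊥
    [Ax]  ⊢ p0, p0⊥

Result: YES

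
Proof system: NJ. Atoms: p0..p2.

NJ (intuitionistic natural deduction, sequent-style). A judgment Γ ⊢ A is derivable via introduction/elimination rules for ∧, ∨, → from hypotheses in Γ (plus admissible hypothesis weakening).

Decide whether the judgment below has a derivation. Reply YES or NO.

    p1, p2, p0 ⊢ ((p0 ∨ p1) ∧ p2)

Proof tree:
[∧I] p1, p2, p0 ⊢ ((p0 ∨ p1) ∧ p2)
  [∨I₂] p1, p0 ⊢ (p0 ∨ p1)
    [Wk] p1, p0 ⊢ p1
      [Ax] p1 ⊢ p1
  [Ax] p2 ⊢ p2

Result: YES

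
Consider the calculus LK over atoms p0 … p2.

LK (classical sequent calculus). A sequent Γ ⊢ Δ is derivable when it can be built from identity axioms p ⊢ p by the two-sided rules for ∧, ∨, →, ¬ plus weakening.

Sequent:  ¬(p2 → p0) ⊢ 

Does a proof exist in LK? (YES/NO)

Search for a countermodel by truth-table:
  v=000: Γ:[¬(p2 → p0)=F] Δ:[] refutes=False
  v=001: Γ:[¬(p2 → p0)=T] Δ:[] refutes=True  ← countermodel

Result: NO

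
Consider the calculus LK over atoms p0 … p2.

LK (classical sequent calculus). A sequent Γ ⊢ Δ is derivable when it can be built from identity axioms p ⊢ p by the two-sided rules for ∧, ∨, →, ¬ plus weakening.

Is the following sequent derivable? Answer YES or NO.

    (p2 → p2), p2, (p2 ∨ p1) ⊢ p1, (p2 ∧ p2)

Derivation (root first):
[∧R] (p2 → p2), p2, (p2 ∨ p1) ⊢ p1, (p2 ∧ p2)
  [→L] (p2 ∨ p1), (p2 → p2) ⊢ p1, p2
    [∨L] (p2 ∨ p1) ⊢ p1, p2
      [Ax] p2 ⊢ p2
      [Ax] p1 ⊢ p1
    [WL] (p2 ∨ p1), p2 ⊢ p1, p2
      [∨L] (p2 ∨ p1) ⊢ p1, p2
        [Ax] p2 ⊢ p2
        [Ax] p1 ⊢ p1
  [WL] (p2 ∨ p1), p2 ⊢ p1, p2
    [∨L] (p2 ∨ p1) ⊢ p1, p2
      [Ax] p2 ⊢ p2
      [Ax] p1 ⊢ p1

Result: YES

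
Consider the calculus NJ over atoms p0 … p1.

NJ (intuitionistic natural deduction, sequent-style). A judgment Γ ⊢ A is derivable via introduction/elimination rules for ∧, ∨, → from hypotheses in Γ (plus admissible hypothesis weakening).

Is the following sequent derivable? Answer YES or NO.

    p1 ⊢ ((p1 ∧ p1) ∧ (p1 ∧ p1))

Proof tree:
[∧I] p1 ⊢ ((p1 ∧ p1) ∧ (p1 ∧ p1))
  [∧I] p1 ⊢ (p1 ∧ p1)
    [Ax] p1 ⊢ p1
    [Ax] p1 ⊢ p1
  [∧I] p1 ⊢ (p1 ∧ p1)
    [Ax] p1 ⊢ p1
    [Ax] p1 ⊢ p1

Result: YES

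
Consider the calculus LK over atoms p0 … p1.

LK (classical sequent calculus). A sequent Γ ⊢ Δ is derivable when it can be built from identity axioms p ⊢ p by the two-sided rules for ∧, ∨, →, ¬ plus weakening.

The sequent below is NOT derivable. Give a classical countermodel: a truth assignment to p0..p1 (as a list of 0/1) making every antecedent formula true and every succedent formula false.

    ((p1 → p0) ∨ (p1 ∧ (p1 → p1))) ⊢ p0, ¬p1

Search for a countermodel by truth-table:
  v=00: Γ:[((p1 → p0) ∨ (p1 ∧ (p1 → p1)))=T] Δ:[p0=F, ¬p1=T] refutes=False
  v=01: Γ:[((p1 → p0) ∨ (p1 ∧ (p1 → p1)))=T] Δ:[p0=F, ¬p1=F] refutes=True  ← countermodel

Result: [0, 1]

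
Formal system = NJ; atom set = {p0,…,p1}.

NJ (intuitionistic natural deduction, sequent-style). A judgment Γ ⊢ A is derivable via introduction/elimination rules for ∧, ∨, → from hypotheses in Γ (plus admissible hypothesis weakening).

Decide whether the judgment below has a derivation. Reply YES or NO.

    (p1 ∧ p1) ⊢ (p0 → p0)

Proof tree:
[→I] (p1 ∧ p1) ⊢ (p0 → p0)
  [Wk] p0, (p1 ∧ p1) ⊢ p0
    [Ax] p0 ⊢ p0

Result: YES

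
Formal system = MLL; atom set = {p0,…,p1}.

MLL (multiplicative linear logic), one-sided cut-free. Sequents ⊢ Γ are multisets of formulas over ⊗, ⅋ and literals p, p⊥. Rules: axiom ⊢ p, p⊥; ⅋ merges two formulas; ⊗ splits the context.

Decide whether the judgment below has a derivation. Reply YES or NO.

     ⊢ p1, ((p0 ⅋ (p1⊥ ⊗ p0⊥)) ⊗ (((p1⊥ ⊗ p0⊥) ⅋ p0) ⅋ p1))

Proof tree:
[⊗]  ⊢ p1, ((p0 ⅋ (p1⊥ ⊗ p0⊥)) ⊗ (((p1⊥ ⊗ p0⊥) ⅋ p0) ⅋ p1))
  [⅋]  ⊢ p1, (p0 ⅋ (p1⊥ ⊗ p0⊥))
    [⊗]  ⊢ p1, p0, (p1⊥ ⊗ p0⊥)
      [Ax]  ⊢ p1, p1⊥
      [Ax]  ⊢ p0, p0⊥
  [⅋]  ⊢ (((p1⊥ ⊗ p0⊥) ⅋ p0) ⅋ p1)
    [⅋]  ⊢ p1, ((p1⊥ ⊗ p0⊥) ⅋ p0)
      [⊗]  ⊢ p1, p0, (p1⊥ ⊗ p0⊥)
        [Ax]  ⊢ p1, p1⊥
        [Ax]  ⊢ p0, p0⊥

Result: YES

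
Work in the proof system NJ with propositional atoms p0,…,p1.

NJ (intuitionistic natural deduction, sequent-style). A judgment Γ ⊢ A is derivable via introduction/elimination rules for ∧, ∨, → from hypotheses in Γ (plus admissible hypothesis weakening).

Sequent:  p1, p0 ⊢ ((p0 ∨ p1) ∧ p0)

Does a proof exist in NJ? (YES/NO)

Derivation trace:
[∧I] p1, p0 ⊢ ((p0 ∨ p1) ∧ p0)
  [∨I₂] p1 ⊢ (p0 ∨ p1)
    [Ax] p1 ⊢ p1
  [Wk] p0, p1 ⊢ p0
    [Ax] p0 ⊢ p0

Result: YES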